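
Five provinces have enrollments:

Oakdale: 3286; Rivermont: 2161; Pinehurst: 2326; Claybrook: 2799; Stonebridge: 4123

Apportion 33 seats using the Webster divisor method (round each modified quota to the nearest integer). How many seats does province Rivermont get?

Standard divisor 14695/33 ≈ 445.303; standard quotas: Oakdale 7.379, Rivermont 4.853, Pinehurst 5.223, Claybrook 6.286, Stonebridge 9.259.
Rounding to the nearest integer gives 7, 5, 5, 6, 9 = 32 seats, so the divisor must be adjusted.
With modified divisor 436: modified quotas Oakdale 7.537, Rivermont 4.956, Pinehurst 5.335, Claybrook 6.420, Stonebridge 9.456.
Rounding to the nearest integer: Oakdale 8, Rivermont 5, Pinehurst 5, Claybrook 6, Stonebridge 9 (total 33).
Rivermont receives 5.

5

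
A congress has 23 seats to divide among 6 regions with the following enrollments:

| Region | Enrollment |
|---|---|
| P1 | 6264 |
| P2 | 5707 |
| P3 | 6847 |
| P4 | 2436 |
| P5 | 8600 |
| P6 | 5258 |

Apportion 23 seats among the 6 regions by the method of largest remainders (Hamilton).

P1=4; P2=4; P3=4; P4=2; P5=6; P6=3

The standard divisor is 35112/23 ≈ 1526.609.
Standard quotas: P1 4.1032, P2 3.7384, P3 4.4851, P4 1.5957, P5 5.6334, P6 3.4442.
Lower quotas: P1 4, P2 3, P3 4, P4 1, P5 5, P6 3 (sum 20, leaving 3 seats).
Remainders in descending order: P2 0.7384, P5 0.6334, P4 0.5957, P3 0.4851, P6 0.4442, P1 0.1032.
The surplus seats go to P2, P5, P4.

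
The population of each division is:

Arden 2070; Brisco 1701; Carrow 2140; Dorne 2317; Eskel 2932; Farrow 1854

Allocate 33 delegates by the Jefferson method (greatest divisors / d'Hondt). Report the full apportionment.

Standard divisor 13014/33 ≈ 394.364; standard quotas: Arden 5.249, Brisco 4.313, Carrow 5.426, Dorne 5.875, Eskel 7.435, Farrow 4.701.
Rounding down gives 5, 4, 5, 5, 7, 4 = 30 seats, so the divisor must be adjusted.
With modified divisor 360: modified quotas Arden 5.750, Brisco 4.725, Carrow 5.944, Dorne 6.436, Eskel 8.144, Farrow 5.150.
Rounding down: Arden 5, Brisco 4, Carrow 5, Dorne 6, Eskel 8, Farrow 5 (total 33).

Arden=5, Brisco=4, Carrow=5, Dorne=6, Eskel=8, Farrow=5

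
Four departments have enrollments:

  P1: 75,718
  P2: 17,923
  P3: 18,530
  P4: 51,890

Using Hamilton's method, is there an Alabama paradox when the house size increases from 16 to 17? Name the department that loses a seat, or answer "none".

none

At 16 seats: P1 7, P2 2, P3 2, P4 5.
At 17 seats: P1 8, P2 2, P3 2, P4 5.
No department's allocation decreased.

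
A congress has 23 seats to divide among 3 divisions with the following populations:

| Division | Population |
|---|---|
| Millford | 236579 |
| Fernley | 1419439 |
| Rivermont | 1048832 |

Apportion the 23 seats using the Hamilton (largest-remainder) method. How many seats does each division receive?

Total 2704850; standard divisor 2704850/23 ≈ 117602.174.
Standard quotas: Millford 2.0117, Fernley 12.0698, Rivermont 8.9185.
Lower quotas: Millford 2, Fernley 12, Rivermont 8 (sum 22, leaving 1 seat).
Remainders in descending order: Rivermont 0.9185, Fernley 0.0698, Millford 0.0117.
The surplus seat goes to Rivermont.

Millford 2; Fernley 12; Rivermont 9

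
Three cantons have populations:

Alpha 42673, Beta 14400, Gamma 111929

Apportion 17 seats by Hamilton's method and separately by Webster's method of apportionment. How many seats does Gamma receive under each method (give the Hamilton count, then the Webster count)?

11 and 12

Hamilton: Alpha 4, Beta 2, Gamma 11.
Webster: Alpha 4, Beta 1, Gamma 12.
Gamma gets 11 under Hamilton and 12 under Webster.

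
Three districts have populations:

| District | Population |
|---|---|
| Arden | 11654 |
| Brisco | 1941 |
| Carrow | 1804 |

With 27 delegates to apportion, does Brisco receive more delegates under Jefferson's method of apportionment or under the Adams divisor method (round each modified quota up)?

Adams

Jefferson: Arden 21, Brisco 3, Carrow 3.
Adams: Arden 20, Brisco 4, Carrow 3.
Brisco gets 3 under Jefferson and 4 under Adams.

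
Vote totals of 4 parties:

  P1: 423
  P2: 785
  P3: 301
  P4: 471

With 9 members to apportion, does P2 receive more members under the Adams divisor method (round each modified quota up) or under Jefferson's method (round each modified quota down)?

Adams: P1 2, P2 3, P3 2, P4 2.
Jefferson: P1 2, P2 4, P3 1, P4 2.
P2 gets 3 under Adams and 4 under Jefferson.

Jefferson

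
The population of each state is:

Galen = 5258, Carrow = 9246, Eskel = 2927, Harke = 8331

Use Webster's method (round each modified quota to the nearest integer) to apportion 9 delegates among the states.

Galen: 2; Carrow: 3; Eskel: 1; Harke: 3

Standard divisor 25762/9 ≈ 2862.444; standard quotas: Galen 1.837, Carrow 3.230, Eskel 1.023, Harke 2.910.
Rounding to the nearest integer gives Galen 2, Carrow 3, Eskel 1, Harke 3 — total 9, matching the house size, so no adjustment is needed.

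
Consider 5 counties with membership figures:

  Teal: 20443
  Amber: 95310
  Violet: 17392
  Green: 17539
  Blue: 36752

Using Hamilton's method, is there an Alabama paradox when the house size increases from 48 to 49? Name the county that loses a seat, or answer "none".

Violet

At 48 seats: Teal 5, Amber 24, Violet 5, Green 5, Blue 9.
At 49 seats: Teal 5, Amber 25, Violet 4, Green 5, Blue 10.
Violet drops from 5 to 4.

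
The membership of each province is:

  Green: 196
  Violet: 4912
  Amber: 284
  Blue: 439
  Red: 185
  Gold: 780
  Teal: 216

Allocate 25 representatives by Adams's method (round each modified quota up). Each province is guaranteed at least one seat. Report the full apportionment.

Standard divisor 7012/25 ≈ 280.48; standard quotas: Green 0.699, Violet 17.513, Amber 1.013, Blue 1.565, Red 0.660, Gold 2.781, Teal 0.770.
Rounding up gives 1, 18, 2, 2, 1, 3, 1 = 28 seats, so the divisor must be adjusted.
With modified divisor 320: modified quotas Green 0.613, Violet 15.350, Amber 0.887, Blue 1.372, Red 0.578, Gold 2.438, Teal 0.675.
Rounding up: Green 1, Violet 16, Amber 1, Blue 2, Red 1, Gold 3, Teal 1 (total 25).

Green 1; Violet 16; Amber 1; Blue 2; Red 1; Gold 3; Teal 1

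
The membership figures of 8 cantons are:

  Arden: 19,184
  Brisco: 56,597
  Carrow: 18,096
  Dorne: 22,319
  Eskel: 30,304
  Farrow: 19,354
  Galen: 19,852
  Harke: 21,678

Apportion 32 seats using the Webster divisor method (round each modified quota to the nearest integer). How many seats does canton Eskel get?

Standard divisor 207384/32 ≈ 6480.75; standard quotas: Arden 2.960, Brisco 8.733, Carrow 2.792, Dorne 3.444, Eskel 4.676, Farrow 2.986, Galen 3.063, Harke 3.345.
Rounding to the nearest integer gives Arden 3, Brisco 9, Carrow 3, Dorne 3, Eskel 5, Farrow 3, Galen 3, Harke 3 — total 32, matching the house size, so no adjustment is needed.
Eskel receives 5.

5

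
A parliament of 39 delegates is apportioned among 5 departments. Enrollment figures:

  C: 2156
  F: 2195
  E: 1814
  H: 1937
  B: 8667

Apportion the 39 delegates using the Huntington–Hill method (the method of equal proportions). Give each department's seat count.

C=5; F=5; E=4; H=5; B=20

With divisor 428: modified quotas C 5.037, F 5.129, E 4.238, H 4.526, B 20.250.
Geometric-mean thresholds: C √(5·6)=5.477, F √(5·6)=5.477, E √(4·5)=4.472, H √(4·5)=4.472, B √(20·21)=20.494.
Each quota rounded against its threshold gives C 5, F 5, E 4, H 5, B 20 (total 39).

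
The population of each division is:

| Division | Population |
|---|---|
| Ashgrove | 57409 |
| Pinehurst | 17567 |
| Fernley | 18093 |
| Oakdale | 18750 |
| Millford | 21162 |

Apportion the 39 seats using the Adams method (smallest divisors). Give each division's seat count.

Standard divisor 132981/39 ≈ 3409.769; standard quotas: Ashgrove 16.837, Pinehurst 5.152, Fernley 5.306, Oakdale 5.499, Millford 6.206.
Rounding up gives 17, 6, 6, 6, 7 = 42 seats, so the divisor must be adjusted.
With modified divisor 3600: modified quotas Ashgrove 15.947, Pinehurst 4.880, Fernley 5.026, Oakdale 5.208, Millford 5.878.
Rounding up: Ashgrove 16, Pinehurst 5, Fernley 6, Oakdale 6, Millford 6 (total 39).

Ashgrove: 16, Pinehurst: 5, Fernley: 6, Oakdale: 6, Millford: 6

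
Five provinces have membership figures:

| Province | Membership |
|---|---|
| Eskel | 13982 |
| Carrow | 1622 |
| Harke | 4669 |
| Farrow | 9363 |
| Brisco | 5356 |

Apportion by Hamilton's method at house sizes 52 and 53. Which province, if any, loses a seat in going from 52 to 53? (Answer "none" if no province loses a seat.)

none

At 52 seats: Eskel 21, Carrow 2, Harke 7, Farrow 14, Brisco 8.
At 53 seats: Eskel 21, Carrow 3, Harke 7, Farrow 14, Brisco 8.
No province's allocation decreased.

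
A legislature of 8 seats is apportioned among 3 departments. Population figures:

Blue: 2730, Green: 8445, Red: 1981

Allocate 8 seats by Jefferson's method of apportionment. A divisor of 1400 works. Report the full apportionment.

With modified divisor 1400: modified quotas Blue 1.950, Green 6.032, Red 1.415.
Rounding down: Blue 1, Green 6, Red 1 (total 8).

Blue 1; Green 6; Red 1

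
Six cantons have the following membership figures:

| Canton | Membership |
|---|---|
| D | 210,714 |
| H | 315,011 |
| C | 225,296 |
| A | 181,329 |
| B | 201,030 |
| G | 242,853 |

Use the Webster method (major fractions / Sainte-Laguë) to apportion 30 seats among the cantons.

D: 5; H: 7; C: 5; A: 4; B: 4; G: 5

Standard divisor 1376233/30 ≈ 45874.433; standard quotas: D 4.593, H 6.867, C 4.911, A 3.953, B 4.382, G 5.294.
Rounding to the nearest integer gives D 5, H 7, C 5, A 4, B 4, G 5 — total 30, matching the house size, so no adjustment is needed.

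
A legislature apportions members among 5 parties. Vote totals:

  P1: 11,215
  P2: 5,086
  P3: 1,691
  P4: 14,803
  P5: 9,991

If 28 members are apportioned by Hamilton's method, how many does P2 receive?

Total 42786; standard divisor 42786/28 ≈ 1528.071.
Standard quotas: P1 7.3393, P2 3.3284, P3 1.1066, P4 9.6874, P5 6.5383.
Lower quotas: P1 7, P2 3, P3 1, P4 9, P5 6 (sum 26, leaving 2 seats).
Remainders in descending order: P4 0.6874, P5 0.5383, P1 0.3393, P2 0.3284, P3 0.1066.
The surplus seats go to P4, P5.
P2 receives 3.

3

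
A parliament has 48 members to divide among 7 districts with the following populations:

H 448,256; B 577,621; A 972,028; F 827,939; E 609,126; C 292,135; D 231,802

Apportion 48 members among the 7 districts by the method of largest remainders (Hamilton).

H=5; B=7; A=12; F=10; E=7; C=4; D=3

The standard divisor is 3958907/48 ≈ 82477.229.
Standard quotas: H 5.4349, B 7.0034, A 11.7854, F 10.0384, E 7.3854, C 3.5420, D 2.8105.
Lower quotas: H 5, B 7, A 11, F 10, E 7, C 3, D 2 (sum 45, leaving 3 seats).
Remainders in descending order: D 0.8105, A 0.7854, C 0.5420, H 0.4349, E 0.3854, F 0.0384, B 0.0034.
The surplus seats go to D, A, C.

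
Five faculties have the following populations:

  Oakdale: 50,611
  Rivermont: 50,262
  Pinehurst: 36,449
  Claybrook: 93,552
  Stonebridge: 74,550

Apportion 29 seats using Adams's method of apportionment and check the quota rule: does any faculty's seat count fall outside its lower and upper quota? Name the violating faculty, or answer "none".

Standard quotas: Oakdale 4.806, Rivermont 4.772, Pinehurst 3.461, Claybrook 8.883, Stonebridge 7.079.
Adams allocation: Oakdale 5, Rivermont 5, Pinehurst 4, Claybrook 8, Stonebridge 7.
Every allocation lies between the lower and upper quota.

none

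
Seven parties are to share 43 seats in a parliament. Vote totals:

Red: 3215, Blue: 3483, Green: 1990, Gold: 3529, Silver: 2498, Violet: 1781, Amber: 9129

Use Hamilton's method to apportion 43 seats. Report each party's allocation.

Red 6, Blue 6, Green 3, Gold 6, Silver 4, Violet 3, Amber 15

Total 25625; standard divisor 25625/43 ≈ 595.93.
Standard quotas: Red 5.3949, Blue 5.8446, Green 3.3393, Gold 5.9218, Silver 4.1918, Violet 2.9886, Amber 15.3189.
Lower quotas: Red 5, Blue 5, Green 3, Gold 5, Silver 4, Violet 2, Amber 15 (sum 39, leaving 4 seats).
Remainders in descending order: Violet 0.9886, Gold 0.9218, Blue 0.8446, Red 0.3949, Green 0.3393, Amber 0.3189, Silver 0.1918.
The surplus seats go to Violet, Gold, Blue, Red.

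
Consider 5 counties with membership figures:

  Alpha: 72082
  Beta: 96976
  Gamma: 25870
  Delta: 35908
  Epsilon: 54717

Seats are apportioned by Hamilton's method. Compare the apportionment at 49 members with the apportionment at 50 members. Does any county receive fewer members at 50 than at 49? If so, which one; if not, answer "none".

At 49 seats: Alpha 12, Beta 17, Gamma 5, Delta 6, Epsilon 9.
At 50 seats: Alpha 13, Beta 17, Gamma 4, Delta 6, Epsilon 10.
Gamma drops from 5 to 4.

Gamma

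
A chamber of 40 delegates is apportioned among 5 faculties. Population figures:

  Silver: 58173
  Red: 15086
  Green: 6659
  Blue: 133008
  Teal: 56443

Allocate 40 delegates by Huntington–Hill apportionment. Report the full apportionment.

With divisor 6738: modified quotas Silver 8.634, Red 2.239, Green 0.988, Blue 19.740, Teal 8.377.
Geometric-mean thresholds: Silver √(8·9)=8.485, Red √(2·3)=2.449, Green (min 1), Blue √(19·20)=19.494, Teal √(8·9)=8.485.
Each quota rounded against its threshold gives Silver 9, Red 2, Green 1, Blue 20, Teal 8 (total 40).

Silver: 9; Red: 2; Green: 1; Blue: 20; Teal: 8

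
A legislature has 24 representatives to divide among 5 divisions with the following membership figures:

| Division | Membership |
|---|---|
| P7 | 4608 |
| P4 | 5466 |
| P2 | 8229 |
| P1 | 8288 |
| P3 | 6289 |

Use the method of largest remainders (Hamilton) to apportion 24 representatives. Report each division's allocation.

Total 32880; standard divisor 32880/24 = 1370.
Standard quotas: P7 3.3635, P4 3.9898, P2 6.0066, P1 6.0496, P3 4.5905.
Lower quotas: P7 3, P4 3, P2 6, P1 6, P3 4 (sum 22, leaving 2 seats).
Remainders in descending order: P4 0.9898, P3 0.5905, P7 0.3635, P1 0.0496, P2 0.0066.
The surplus seats go to P4, P3.

P7 3, P4 4, P2 6, P1 6, P3 5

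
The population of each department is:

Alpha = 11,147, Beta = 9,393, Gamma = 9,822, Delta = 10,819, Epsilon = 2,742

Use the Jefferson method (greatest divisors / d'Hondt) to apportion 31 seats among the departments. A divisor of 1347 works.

Alpha: 8, Beta: 6, Gamma: 7, Delta: 8, Epsilon: 2

With modified divisor 1347: modified quotas Alpha 8.275, Beta 6.973, Gamma 7.292, Delta 8.032, Epsilon 2.036.
Rounding down: Alpha 8, Beta 6, Gamma 7, Delta 8, Epsilon 2 (total 31).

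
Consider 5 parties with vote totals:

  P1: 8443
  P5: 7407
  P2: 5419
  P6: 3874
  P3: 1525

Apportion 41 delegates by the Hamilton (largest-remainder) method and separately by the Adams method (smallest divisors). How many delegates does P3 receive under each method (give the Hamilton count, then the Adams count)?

2 and 3

Hamilton: P1 13, P5 12, P2 8, P6 6, P3 2.
Adams: P1 13, P5 11, P2 8, P6 6, P3 3.
P3 gets 2 under Hamilton and 3 under Adams.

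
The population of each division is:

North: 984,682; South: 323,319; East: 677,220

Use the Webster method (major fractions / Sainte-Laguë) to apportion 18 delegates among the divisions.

North 9; South 3; East 6

Standard divisor 1985221/18 ≈ 110290.056; standard quotas: North 8.928, South 2.932, East 6.140.
Rounding to the nearest integer gives North 9, South 3, East 6 — total 18, matching the house size, so no adjustment is needed.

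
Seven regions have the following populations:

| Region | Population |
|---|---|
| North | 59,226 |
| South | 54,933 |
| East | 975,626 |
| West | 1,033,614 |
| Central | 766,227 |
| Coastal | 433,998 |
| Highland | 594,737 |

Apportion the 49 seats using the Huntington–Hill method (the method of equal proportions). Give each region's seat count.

North: 1, South: 1, East: 12, West: 13, Central: 10, Coastal: 5, Highland: 7

With divisor 80121: modified quotas North 0.739, South 0.686, East 12.177, West 12.901, Central 9.563, Coastal 5.417, Highland 7.423.
Geometric-mean thresholds: North (min 1), South (min 1), East √(12·13)=12.490, West √(12·13)=12.490, Central √(9·10)=9.487, Coastal √(5·6)=5.477, Highland √(7·8)=7.483.
Each quota rounded against its threshold gives North 1, South 1, East 12, West 13, Central 10, Coastal 5, Highland 7 (total 49).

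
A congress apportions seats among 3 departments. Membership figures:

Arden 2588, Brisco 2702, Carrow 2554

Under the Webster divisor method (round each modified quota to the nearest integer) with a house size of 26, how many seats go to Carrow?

8

Standard divisor 7844/26 ≈ 301.692; standard quotas: Arden 8.578, Brisco 8.956, Carrow 8.466.
Rounding to the nearest integer gives Arden 9, Brisco 9, Carrow 8 — total 26, matching the house size, so no adjustment is needed.
Carrow receives 8.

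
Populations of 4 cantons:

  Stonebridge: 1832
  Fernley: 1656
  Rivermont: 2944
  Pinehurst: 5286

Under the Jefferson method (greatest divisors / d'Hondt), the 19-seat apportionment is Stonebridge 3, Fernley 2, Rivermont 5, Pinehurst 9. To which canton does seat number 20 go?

Fernley

Priority for the next seat is population ÷ (current seats + 1).
Priorities: Stonebridge 458.000, Fernley 552.000, Rivermont 490.667, Pinehurst 528.600.
Highest priority: Fernley.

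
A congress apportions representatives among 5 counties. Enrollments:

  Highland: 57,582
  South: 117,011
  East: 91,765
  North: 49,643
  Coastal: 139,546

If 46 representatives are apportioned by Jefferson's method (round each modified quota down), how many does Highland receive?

6

Standard divisor 455547/46 ≈ 9903.196; standard quotas: Highland 5.814, South 11.815, East 9.266, North 5.013, Coastal 14.091.
Rounding down gives 5, 11, 9, 5, 14 = 44 seats, so the divisor must be adjusted.
With modified divisor 9500: modified quotas Highland 6.061, South 12.317, East 9.659, North 5.226, Coastal 14.689.
Rounding down: Highland 6, South 12, East 9, North 5, Coastal 14 (total 46).
Highland receives 6.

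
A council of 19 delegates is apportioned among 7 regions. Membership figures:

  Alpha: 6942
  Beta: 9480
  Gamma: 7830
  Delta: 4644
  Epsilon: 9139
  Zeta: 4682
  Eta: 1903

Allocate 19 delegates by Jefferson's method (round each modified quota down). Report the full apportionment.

Alpha=3, Beta=4, Gamma=4, Delta=2, Epsilon=4, Zeta=2, Eta=0

Standard divisor 44620/19 ≈ 2348.421; standard quotas: Alpha 2.956, Beta 4.037, Gamma 3.334, Delta 1.977, Epsilon 3.892, Zeta 1.994, Eta 0.810.
Rounding down gives 2, 4, 3, 1, 3, 1, 0 = 14 seats, so the divisor must be adjusted.
With modified divisor 1946.6: modified quotas Alpha 3.566, Beta 4.870, Gamma 4.022, Delta 2.386, Epsilon 4.695, Zeta 2.405, Eta 0.978.
Rounding down: Alpha 3, Beta 4, Gamma 4, Delta 2, Epsilon 4, Zeta 2, Eta 0 (total 19).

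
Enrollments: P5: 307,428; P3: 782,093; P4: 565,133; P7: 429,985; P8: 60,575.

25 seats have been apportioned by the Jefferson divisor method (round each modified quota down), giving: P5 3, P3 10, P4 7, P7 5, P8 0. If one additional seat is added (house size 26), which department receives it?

P5

Priority for the next seat is population ÷ (current seats + 1).
Priorities: P5 76857.000, P3 71099.364, P4 70641.625, P7 71664.167, P8 60575.000.
Highest priority: P5.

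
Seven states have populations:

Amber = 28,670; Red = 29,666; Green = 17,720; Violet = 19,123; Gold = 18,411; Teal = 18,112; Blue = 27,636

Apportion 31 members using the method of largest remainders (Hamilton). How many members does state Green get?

The standard divisor is 159338/31 ≈ 5139.935.
Standard quotas: Amber 5.5779, Red 5.7717, Green 3.4475, Violet 3.7205, Gold 3.5820, Teal 3.5238, Blue 5.3767.
Lower quotas: Amber 5, Red 5, Green 3, Violet 3, Gold 3, Teal 3, Blue 5 (sum 27, leaving 4 seats).
Remainders in descending order: Red 0.7717, Violet 0.7205, Gold 0.5820, Amber 0.5779, Teal 0.5238, Green 0.4475, Blue 0.3767.
The surplus seats go to Red, Violet, Gold, Amber.
Green receives 3.

3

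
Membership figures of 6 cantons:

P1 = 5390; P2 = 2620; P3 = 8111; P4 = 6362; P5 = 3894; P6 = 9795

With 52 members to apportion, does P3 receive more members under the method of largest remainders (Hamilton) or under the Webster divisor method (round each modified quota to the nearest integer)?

Hamilton: P1 8, P2 4, P3 12, P4 9, P5 5, P6 14.
Webster: P1 8, P2 4, P3 11, P4 9, P5 6, P6 14.
P3 gets 12 under Hamilton and 11 under Webster.

Hamilton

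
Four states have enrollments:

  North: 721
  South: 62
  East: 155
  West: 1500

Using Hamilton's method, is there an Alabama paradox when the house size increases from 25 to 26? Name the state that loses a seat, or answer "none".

At 25 seats: North 7, South 1, East 2, West 15.
At 26 seats: North 8, South 1, East 1, West 16.
East drops from 2 to 1.

East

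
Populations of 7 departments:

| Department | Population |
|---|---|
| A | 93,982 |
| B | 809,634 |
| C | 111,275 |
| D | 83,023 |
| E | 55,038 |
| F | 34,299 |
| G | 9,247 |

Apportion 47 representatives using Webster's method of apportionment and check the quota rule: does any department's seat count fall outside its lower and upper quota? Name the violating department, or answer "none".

Standard quotas: A 3.692, B 31.803, C 4.371, D 3.261, E 2.162, F 1.347, G 0.363.
Webster allocation: A 4, B 33, C 4, D 3, E 2, F 1, G 0.
B has quota 31.803 (lower 31, upper 32) but receives 33 — outside the quota interval.

B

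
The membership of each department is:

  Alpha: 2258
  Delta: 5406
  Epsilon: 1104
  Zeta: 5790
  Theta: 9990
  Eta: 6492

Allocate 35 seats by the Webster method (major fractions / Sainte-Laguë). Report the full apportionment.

Standard divisor 31040/35 ≈ 886.857; standard quotas: Alpha 2.546, Delta 6.096, Epsilon 1.245, Zeta 6.529, Theta 11.264, Eta 7.320.
Rounding to the nearest integer gives Alpha 3, Delta 6, Epsilon 1, Zeta 7, Theta 11, Eta 7 — total 35, matching the house size, so no adjustment is needed.

Alpha=3, Delta=6, Epsilon=1, Zeta=7, Theta=11, Eta=7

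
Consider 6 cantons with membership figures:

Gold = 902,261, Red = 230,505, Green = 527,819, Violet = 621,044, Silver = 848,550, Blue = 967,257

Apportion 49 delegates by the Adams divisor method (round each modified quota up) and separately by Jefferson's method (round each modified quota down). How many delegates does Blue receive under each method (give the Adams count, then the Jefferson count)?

11 and 12

Adams: Gold 11, Red 3, Green 6, Violet 8, Silver 10, Blue 11.
Jefferson: Gold 11, Red 2, Green 6, Violet 8, Silver 10, Blue 12.
Blue gets 11 under Adams and 12 under Jefferson.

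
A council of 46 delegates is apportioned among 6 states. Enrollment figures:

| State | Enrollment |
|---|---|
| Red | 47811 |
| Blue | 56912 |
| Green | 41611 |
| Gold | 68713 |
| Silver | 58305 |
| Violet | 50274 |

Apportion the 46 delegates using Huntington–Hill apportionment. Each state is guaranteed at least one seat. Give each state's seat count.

Red=7; Blue=8; Green=6; Gold=10; Silver=8; Violet=7

With divisor 7057: modified quotas Red 6.775, Blue 8.065, Green 5.896, Gold 9.737, Silver 8.262, Violet 7.124.
Geometric-mean thresholds: Red √(6·7)=6.481, Blue √(8·9)=8.485, Green √(5·6)=5.477, Gold √(9·10)=9.487, Silver √(8·9)=8.485, Violet √(7·8)=7.483.
Each quota rounded against its threshold gives Red 7, Blue 8, Green 6, Gold 10, Silver 8, Violet 7 (total 46).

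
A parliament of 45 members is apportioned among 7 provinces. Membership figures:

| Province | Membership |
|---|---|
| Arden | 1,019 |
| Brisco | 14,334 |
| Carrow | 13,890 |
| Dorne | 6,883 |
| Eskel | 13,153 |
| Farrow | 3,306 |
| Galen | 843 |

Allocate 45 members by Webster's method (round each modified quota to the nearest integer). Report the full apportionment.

Standard divisor 53428/45 ≈ 1187.289; standard quotas: Arden 0.858, Brisco 12.073, Carrow 11.699, Dorne 5.797, Eskel 11.078, Farrow 2.784, Galen 0.710.
Rounding to the nearest integer gives 1, 12, 12, 6, 11, 3, 1 = 46 seats, so the divisor must be adjusted.
With modified divisor 1230: modified quotas Arden 0.828, Brisco 11.654, Carrow 11.293, Dorne 5.596, Eskel 10.693, Farrow 2.688, Galen 0.685.
Rounding to the nearest integer: Arden 1, Brisco 12, Carrow 11, Dorne 6, Eskel 11, Farrow 3, Galen 1 (total 45).

Arden 1, Brisco 12, Carrow 11, Dorne 6, Eskel 11, Farrow 3, Galen 1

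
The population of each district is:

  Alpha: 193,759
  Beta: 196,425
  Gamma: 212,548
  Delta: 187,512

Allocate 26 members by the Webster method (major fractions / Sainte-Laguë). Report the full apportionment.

Standard divisor 790244/26 ≈ 30394; standard quotas: Alpha 6.375, Beta 6.463, Gamma 6.993, Delta 6.169.
Rounding to the nearest integer gives 6, 6, 7, 6 = 25 seats, so the divisor must be adjusted.
With modified divisor 30000: modified quotas Alpha 6.459, Beta 6.548, Gamma 7.085, Delta 6.250.
Rounding to the nearest integer: Alpha 6, Beta 7, Gamma 7, Delta 6 (total 26).

Alpha: 6, Beta: 7, Gamma: 7, Delta: 6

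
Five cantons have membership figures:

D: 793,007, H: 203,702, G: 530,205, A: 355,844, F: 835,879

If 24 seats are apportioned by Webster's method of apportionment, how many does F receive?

Standard divisor 2718637/24 ≈ 113276.542; standard quotas: D 7.001, H 1.798, G 4.681, A 3.141, F 7.379.
Rounding to the nearest integer gives D 7, H 2, G 5, A 3, F 7 — total 24, matching the house size, so no adjustment is needed.
F receives 7.

7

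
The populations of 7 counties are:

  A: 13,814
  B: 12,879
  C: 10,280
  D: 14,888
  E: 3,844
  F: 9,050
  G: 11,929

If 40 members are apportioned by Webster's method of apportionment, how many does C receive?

Standard divisor 76684/40 ≈ 1917.1; standard quotas: A 7.206, B 6.718, C 5.362, D 7.766, E 2.005, F 4.721, G 6.222.
Rounding to the nearest integer gives A 7, B 7, C 5, D 8, E 2, F 5, G 6 — total 40, matching the house size, so no adjustment is needed.
C receives 5.

5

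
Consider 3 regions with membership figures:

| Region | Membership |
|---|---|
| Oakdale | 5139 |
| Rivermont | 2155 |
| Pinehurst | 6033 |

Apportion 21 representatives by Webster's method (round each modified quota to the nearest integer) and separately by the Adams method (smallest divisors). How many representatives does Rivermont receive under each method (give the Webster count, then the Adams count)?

Webster: Oakdale 8, Rivermont 3, Pinehurst 10.
Adams: Oakdale 8, Rivermont 4, Pinehurst 9.
Rivermont gets 3 under Webster and 4 under Adams.

3 and 4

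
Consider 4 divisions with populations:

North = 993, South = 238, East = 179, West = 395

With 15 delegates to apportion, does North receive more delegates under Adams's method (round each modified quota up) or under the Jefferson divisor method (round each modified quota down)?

Adams: North 8, South 2, East 2, West 3.
Jefferson: North 9, South 2, East 1, West 3.
North gets 8 under Adams and 9 under Jefferson.

Jefferson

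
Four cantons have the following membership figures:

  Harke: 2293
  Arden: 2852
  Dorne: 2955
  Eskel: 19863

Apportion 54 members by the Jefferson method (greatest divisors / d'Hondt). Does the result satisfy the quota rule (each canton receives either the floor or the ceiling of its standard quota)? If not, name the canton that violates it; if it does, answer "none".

Standard quotas: Harke 4.428, Arden 5.508, Dorne 5.706, Eskel 38.358.
Jefferson allocation: Harke 4, Arden 5, Dorne 5, Eskel 40.
Eskel has quota 38.358 (lower 38, upper 39) but receives 40 — outside the quota interval.

Eskel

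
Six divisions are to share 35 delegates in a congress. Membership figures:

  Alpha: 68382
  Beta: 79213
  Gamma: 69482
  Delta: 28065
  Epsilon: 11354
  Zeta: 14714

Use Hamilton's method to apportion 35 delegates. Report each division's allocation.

Total 271210; standard divisor 271210/35 ≈ 7748.857.
Standard quotas: Alpha 8.8248, Beta 10.2225, Gamma 8.9667, Delta 3.6218, Epsilon 1.4652, Zeta 1.8989.
Lower quotas: Alpha 8, Beta 10, Gamma 8, Delta 3, Epsilon 1, Zeta 1 (sum 31, leaving 4 seats).
Remainders in descending order: Gamma 0.9667, Zeta 0.8989, Alpha 0.8248, Delta 0.6218, Epsilon 0.4652, Beta 0.2225.
Largest remainders: Gamma, Zeta, Alpha, Delta receive the extra seats.

Alpha 9, Beta 10, Gamma 9, Delta 4, Epsilon 1, Zeta 2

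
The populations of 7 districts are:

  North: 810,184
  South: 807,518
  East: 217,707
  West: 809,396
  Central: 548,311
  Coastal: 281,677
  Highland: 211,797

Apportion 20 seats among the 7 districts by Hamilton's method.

North 5; South 4; East 1; West 4; Central 3; Coastal 2; Highland 1

Total 3686590; standard divisor 3686590/20 ≈ 184329.5.
Standard quotas: North 4.3953, South 4.3808, East 1.1811, West 4.3910, Central 2.9746, Coastal 1.5281, Highland 1.1490.
Lower quotas: North 4, South 4, East 1, West 4, Central 2, Coastal 1, Highland 1 (sum 17, leaving 3 seats).
Remainders in descending order: Central 0.9746, Coastal 0.5281, North 0.3953, West 0.3910, South 0.3808, East 0.1811, Highland 0.1490.
Largest remainders: Central, Coastal, North receive the extra seats.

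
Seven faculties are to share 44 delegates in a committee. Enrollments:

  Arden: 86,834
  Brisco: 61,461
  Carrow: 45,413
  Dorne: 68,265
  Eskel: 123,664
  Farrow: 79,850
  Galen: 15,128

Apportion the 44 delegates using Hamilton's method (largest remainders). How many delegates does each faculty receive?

Arden: 8, Brisco: 6, Carrow: 4, Dorne: 6, Eskel: 11, Farrow: 7, Galen: 2

Standard divisor: 480615 ÷ 44 ≈ 10923.068.
Standard quotas: Arden 7.9496, Brisco 5.6267, Carrow 4.1575, Dorne 6.2496, Eskel 11.3214, Farrow 7.3102, Galen 1.3850.
Lower quotas: Arden 7, Brisco 5, Carrow 4, Dorne 6, Eskel 11, Farrow 7, Galen 1 (sum 41, leaving 3 seats).
Remainders in descending order: Arden 0.9496, Brisco 0.6267, Galen 0.3850, Eskel 0.3214, Farrow 0.3102, Dorne 0.2496, Carrow 0.1575.
The surplus seats go to Arden, Brisco, Galen.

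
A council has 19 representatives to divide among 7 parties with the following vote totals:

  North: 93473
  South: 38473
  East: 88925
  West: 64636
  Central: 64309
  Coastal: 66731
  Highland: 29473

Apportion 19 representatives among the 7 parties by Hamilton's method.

The standard divisor is 446020/19 ≈ 23474.737.
Standard quotas: North 3.9819, South 1.6389, East 3.7881, West 2.7534, Central 2.7395, Coastal 2.8427, Highland 1.2555.
Lower quotas: North 3, South 1, East 3, West 2, Central 2, Coastal 2, Highland 1 (sum 14, leaving 5 seats).
Remainders in descending order: North 0.9819, Coastal 0.8427, East 0.7881, West 0.7534, Central 0.7395, South 0.6389, Highland 0.2555.
Largest remainders: North, Coastal, East, West, Central receive the extra seats.

North 4, South 1, East 4, West 3, Central 3, Coastal 3, Highland 1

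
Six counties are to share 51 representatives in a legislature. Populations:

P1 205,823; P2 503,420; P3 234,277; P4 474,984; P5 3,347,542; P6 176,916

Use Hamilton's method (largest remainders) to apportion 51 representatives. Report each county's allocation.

P1 2, P2 5, P3 2, P4 5, P5 35, P6 2

Total 4942962; standard divisor 4942962/51 ≈ 96920.824.
Standard quotas: P1 2.1236, P2 5.1941, P3 2.4172, P4 4.9007, P5 34.5389, P6 1.8254.
Lower quotas: P1 2, P2 5, P3 2, P4 4, P5 34, P6 1 (sum 48, leaving 3 seats).
Remainders in descending order: P4 0.9007, P6 0.8254, P5 0.5389, P3 0.4172, P2 0.1941, P1 0.1236.
Largest remainders: P4, P6, P5 receive the extra seats.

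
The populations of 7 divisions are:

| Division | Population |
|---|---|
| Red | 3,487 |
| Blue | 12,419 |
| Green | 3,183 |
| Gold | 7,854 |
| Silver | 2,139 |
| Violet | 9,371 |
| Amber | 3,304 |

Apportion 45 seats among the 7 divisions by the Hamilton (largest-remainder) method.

Red=4, Blue=13, Green=3, Gold=9, Silver=2, Violet=10, Amber=4

Total 41757; standard divisor 41757/45 ≈ 927.933.
Standard quotas: Red 3.7578, Blue 13.3835, Green 3.4302, Gold 8.4640, Silver 2.3051, Violet 10.0988, Amber 3.5606.
Lower quotas: Red 3, Blue 13, Green 3, Gold 8, Silver 2, Violet 10, Amber 3 (sum 42, leaving 3 seats).
Remainders in descending order: Red 0.7578, Amber 0.5606, Gold 0.4640, Green 0.4302, Blue 0.3835, Silver 0.3051, Violet 0.0988.
The surplus seats go to Red, Amber, Gold.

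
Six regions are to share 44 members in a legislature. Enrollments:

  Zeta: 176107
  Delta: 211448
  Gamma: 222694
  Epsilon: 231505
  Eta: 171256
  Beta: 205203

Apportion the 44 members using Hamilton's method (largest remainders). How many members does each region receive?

Total 1218213; standard divisor 1218213/44 ≈ 27686.659.
Standard quotas: Zeta 6.3607, Delta 7.6372, Gamma 8.0434, Epsilon 8.3616, Eta 6.1855, Beta 7.4116.
Lower quotas: Zeta 6, Delta 7, Gamma 8, Epsilon 8, Eta 6, Beta 7 (sum 42, leaving 2 seats).
Remainders in descending order: Delta 0.6372, Beta 0.4116, Epsilon 0.3616, Zeta 0.3607, Eta 0.1855, Gamma 0.0434.
Largest remainders: Delta, Beta receive the extra seats.

Zeta: 6, Delta: 8, Gamma: 8, Epsilon: 8, Eta: 6, Beta: 8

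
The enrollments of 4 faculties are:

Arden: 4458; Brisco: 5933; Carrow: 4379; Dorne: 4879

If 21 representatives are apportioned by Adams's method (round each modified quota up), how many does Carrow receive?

Standard divisor 19649/21 ≈ 935.667; standard quotas: Arden 4.765, Brisco 6.341, Carrow 4.680, Dorne 5.214.
Rounding up gives 5, 7, 5, 6 = 23 seats, so the divisor must be adjusted.
With modified divisor 1000: modified quotas Arden 4.458, Brisco 5.933, Carrow 4.379, Dorne 4.879.
Rounding up: Arden 5, Brisco 6, Carrow 5, Dorne 5 (total 21).
Carrow receives 5.

5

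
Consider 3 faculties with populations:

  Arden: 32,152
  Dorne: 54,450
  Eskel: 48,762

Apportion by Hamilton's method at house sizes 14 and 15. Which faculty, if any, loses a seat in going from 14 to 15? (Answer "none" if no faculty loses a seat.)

none

At 14 seats: Arden 3, Dorne 6, Eskel 5.
At 15 seats: Arden 4, Dorne 6, Eskel 5.
No faculty's allocation decreased.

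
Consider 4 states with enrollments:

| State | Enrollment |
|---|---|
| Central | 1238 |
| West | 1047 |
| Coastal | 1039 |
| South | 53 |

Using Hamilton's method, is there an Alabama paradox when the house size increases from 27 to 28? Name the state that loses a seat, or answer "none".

At 27 seats: Central 10, West 8, Coastal 8, South 1.
At 28 seats: Central 10, West 9, Coastal 9, South 0.
South drops from 1 to 0.

South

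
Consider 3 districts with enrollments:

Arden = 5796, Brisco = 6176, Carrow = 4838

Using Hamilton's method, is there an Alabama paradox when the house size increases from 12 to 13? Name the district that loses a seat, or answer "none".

At 12 seats: Arden 4, Brisco 4, Carrow 4.
At 13 seats: Arden 4, Brisco 5, Carrow 4.
No district's allocation decreased.

none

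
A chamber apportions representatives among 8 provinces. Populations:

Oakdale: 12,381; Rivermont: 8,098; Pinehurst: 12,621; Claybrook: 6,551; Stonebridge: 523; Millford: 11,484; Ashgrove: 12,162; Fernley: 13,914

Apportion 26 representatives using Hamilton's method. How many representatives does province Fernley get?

The standard divisor is 77734/26 ≈ 2989.769.
Standard quotas: Oakdale 4.1411, Rivermont 2.7086, Pinehurst 4.2214, Claybrook 2.1911, Stonebridge 0.1749, Millford 3.8411, Ashgrove 4.0679, Fernley 4.6539.
Lower quotas: Oakdale 4, Rivermont 2, Pinehurst 4, Claybrook 2, Stonebridge 0, Millford 3, Ashgrove 4, Fernley 4 (sum 23, leaving 3 seats).
Remainders in descending order: Millford 0.8411, Rivermont 0.7086, Fernley 0.6539, Pinehurst 0.2214, Claybrook 0.1911, Stonebridge 0.1749, Oakdale 0.1411, Ashgrove 0.0679.
Largest remainders: Millford, Rivermont, Fernley receive the extra seats.
Fernley receives 5.

5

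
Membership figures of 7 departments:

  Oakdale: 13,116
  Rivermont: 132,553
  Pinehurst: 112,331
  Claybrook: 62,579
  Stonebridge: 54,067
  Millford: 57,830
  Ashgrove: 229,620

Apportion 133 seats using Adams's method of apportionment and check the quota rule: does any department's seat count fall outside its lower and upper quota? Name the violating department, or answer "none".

Ashgrove

Standard quotas: Oakdale 2.635, Rivermont 26.627, Pinehurst 22.565, Claybrook 12.571, Stonebridge 10.861, Millford 11.617, Ashgrove 46.125.
Adams allocation: Oakdale 3, Rivermont 26, Pinehurst 23, Claybrook 13, Stonebridge 11, Millford 12, Ashgrove 45.
Ashgrove has quota 46.125 (lower 46, upper 47) but receives 45 — outside the quota interval.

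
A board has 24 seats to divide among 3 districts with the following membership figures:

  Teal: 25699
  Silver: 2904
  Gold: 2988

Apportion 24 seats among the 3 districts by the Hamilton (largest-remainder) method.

Standard divisor: 31591 ÷ 24 ≈ 1316.292.
Standard quotas: Teal 19.5238, Silver 2.2062, Gold 2.2700.
Lower quotas: Teal 19, Silver 2, Gold 2 (sum 23, leaving 1 seat).
Remainders in descending order: Teal 0.5238, Gold 0.2700, Silver 0.2062.
The surplus seat goes to Teal.

Teal=20, Silver=2, Gold=2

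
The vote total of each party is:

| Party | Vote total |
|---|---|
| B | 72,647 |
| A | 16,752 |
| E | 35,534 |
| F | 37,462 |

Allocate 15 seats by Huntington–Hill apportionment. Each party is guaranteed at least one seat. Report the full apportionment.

With divisor 11012: modified quotas B 6.597, A 1.521, E 3.227, F 3.402.
Geometric-mean thresholds: B √(6·7)=6.481, A √(1·2)=1.414, E √(3·4)=3.464, F √(3·4)=3.464.
Each quota rounded against its threshold gives B 7, A 2, E 3, F 3 (total 15).

B=7, A=2, E=3, F=3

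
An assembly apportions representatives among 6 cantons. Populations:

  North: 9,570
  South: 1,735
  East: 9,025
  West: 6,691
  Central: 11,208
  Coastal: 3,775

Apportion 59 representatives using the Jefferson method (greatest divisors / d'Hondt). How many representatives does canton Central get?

16

Standard divisor 42004/59 ≈ 711.932; standard quotas: North 13.442, South 2.437, East 12.677, West 9.398, Central 15.743, Coastal 5.302.
Rounding down gives 13, 2, 12, 9, 15, 5 = 56 seats, so the divisor must be adjusted.
With modified divisor 680: modified quotas North 14.074, South 2.551, East 13.272, West 9.840, Central 16.482, Coastal 5.551.
Rounding down: North 14, South 2, East 13, West 9, Central 16, Coastal 5 (total 59).
Central receives 16.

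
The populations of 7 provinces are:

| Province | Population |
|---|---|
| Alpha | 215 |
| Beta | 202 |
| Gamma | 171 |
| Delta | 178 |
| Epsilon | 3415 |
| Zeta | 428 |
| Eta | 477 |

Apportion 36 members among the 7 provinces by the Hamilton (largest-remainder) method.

Alpha=2, Beta=2, Gamma=1, Delta=1, Epsilon=24, Zeta=3, Eta=3

Standard divisor: 5086 ÷ 36 ≈ 141.278.
Standard quotas: Alpha 1.522, Beta 1.430, Gamma 1.210, Delta 1.260, Epsilon 24.172, Zeta 3.029, Eta 3.376.
Lower quotas: Alpha 1, Beta 1, Gamma 1, Delta 1, Epsilon 24, Zeta 3, Eta 3 (sum 34, leaving 2 seats).
Remainders in descending order: Alpha 0.522, Beta 0.430, Eta 0.376, Delta 0.260, Gamma 0.210, Epsilon 0.172, Zeta 0.029.
Largest remainders: Alpha, Beta receive the extra seats.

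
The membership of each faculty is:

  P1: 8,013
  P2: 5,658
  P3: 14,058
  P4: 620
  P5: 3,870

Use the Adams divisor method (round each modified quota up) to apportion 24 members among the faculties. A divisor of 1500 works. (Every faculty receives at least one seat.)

P1 6, P2 4, P3 10, P4 1, P5 3

With modified divisor 1500: modified quotas P1 5.342, P2 3.772, P3 9.372, P4 0.413, P5 2.580.
Rounding up: P1 6, P2 4, P3 10, P4 1, P5 3 (total 24).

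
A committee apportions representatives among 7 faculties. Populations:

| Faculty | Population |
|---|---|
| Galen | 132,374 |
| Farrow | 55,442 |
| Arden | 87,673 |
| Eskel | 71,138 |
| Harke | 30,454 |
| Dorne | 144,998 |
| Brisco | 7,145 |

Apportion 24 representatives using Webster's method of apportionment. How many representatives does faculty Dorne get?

7

Standard divisor 529224/24 ≈ 22051; standard quotas: Galen 6.003, Farrow 2.514, Arden 3.976, Eskel 3.226, Harke 1.381, Dorne 6.576, Brisco 0.324.
Rounding to the nearest integer gives Galen 6, Farrow 3, Arden 4, Eskel 3, Harke 1, Dorne 7, Brisco 0 — total 24, matching the house size, so no adjustment is needed.
Dorne receives 7.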